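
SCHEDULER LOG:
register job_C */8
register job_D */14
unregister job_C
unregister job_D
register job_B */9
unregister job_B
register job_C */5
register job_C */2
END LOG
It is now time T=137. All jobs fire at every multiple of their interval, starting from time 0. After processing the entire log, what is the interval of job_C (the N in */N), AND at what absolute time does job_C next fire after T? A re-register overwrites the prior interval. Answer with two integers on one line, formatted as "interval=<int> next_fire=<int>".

Answer: interval=2 next_fire=138

Derivation:
Op 1: register job_C */8 -> active={job_C:*/8}
Op 2: register job_D */14 -> active={job_C:*/8, job_D:*/14}
Op 3: unregister job_C -> active={job_D:*/14}
Op 4: unregister job_D -> active={}
Op 5: register job_B */9 -> active={job_B:*/9}
Op 6: unregister job_B -> active={}
Op 7: register job_C */5 -> active={job_C:*/5}
Op 8: register job_C */2 -> active={job_C:*/2}
Final interval of job_C = 2
Next fire of job_C after T=137: (137//2+1)*2 = 138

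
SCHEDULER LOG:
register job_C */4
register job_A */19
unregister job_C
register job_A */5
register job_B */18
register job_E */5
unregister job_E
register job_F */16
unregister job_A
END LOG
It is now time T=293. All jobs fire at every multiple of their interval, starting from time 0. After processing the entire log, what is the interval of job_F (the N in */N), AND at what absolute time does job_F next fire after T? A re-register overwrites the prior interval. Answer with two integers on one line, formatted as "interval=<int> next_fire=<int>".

Op 1: register job_C */4 -> active={job_C:*/4}
Op 2: register job_A */19 -> active={job_A:*/19, job_C:*/4}
Op 3: unregister job_C -> active={job_A:*/19}
Op 4: register job_A */5 -> active={job_A:*/5}
Op 5: register job_B */18 -> active={job_A:*/5, job_B:*/18}
Op 6: register job_E */5 -> active={job_A:*/5, job_B:*/18, job_E:*/5}
Op 7: unregister job_E -> active={job_A:*/5, job_B:*/18}
Op 8: register job_F */16 -> active={job_A:*/5, job_B:*/18, job_F:*/16}
Op 9: unregister job_A -> active={job_B:*/18, job_F:*/16}
Final interval of job_F = 16
Next fire of job_F after T=293: (293//16+1)*16 = 304

Answer: interval=16 next_fire=304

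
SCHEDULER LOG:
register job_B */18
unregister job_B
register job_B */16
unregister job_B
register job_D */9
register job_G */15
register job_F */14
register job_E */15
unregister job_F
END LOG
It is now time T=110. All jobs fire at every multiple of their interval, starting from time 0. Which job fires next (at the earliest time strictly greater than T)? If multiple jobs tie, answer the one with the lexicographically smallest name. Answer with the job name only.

Op 1: register job_B */18 -> active={job_B:*/18}
Op 2: unregister job_B -> active={}
Op 3: register job_B */16 -> active={job_B:*/16}
Op 4: unregister job_B -> active={}
Op 5: register job_D */9 -> active={job_D:*/9}
Op 6: register job_G */15 -> active={job_D:*/9, job_G:*/15}
Op 7: register job_F */14 -> active={job_D:*/9, job_F:*/14, job_G:*/15}
Op 8: register job_E */15 -> active={job_D:*/9, job_E:*/15, job_F:*/14, job_G:*/15}
Op 9: unregister job_F -> active={job_D:*/9, job_E:*/15, job_G:*/15}
  job_D: interval 9, next fire after T=110 is 117
  job_E: interval 15, next fire after T=110 is 120
  job_G: interval 15, next fire after T=110 is 120
Earliest = 117, winner (lex tiebreak) = job_D

Answer: job_D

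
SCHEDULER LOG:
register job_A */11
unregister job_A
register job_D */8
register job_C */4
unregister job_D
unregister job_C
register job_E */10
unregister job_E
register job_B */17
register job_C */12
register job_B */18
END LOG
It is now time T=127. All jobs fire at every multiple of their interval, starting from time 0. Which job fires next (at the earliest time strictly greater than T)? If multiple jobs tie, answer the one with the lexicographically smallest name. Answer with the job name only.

Op 1: register job_A */11 -> active={job_A:*/11}
Op 2: unregister job_A -> active={}
Op 3: register job_D */8 -> active={job_D:*/8}
Op 4: register job_C */4 -> active={job_C:*/4, job_D:*/8}
Op 5: unregister job_D -> active={job_C:*/4}
Op 6: unregister job_C -> active={}
Op 7: register job_E */10 -> active={job_E:*/10}
Op 8: unregister job_E -> active={}
Op 9: register job_B */17 -> active={job_B:*/17}
Op 10: register job_C */12 -> active={job_B:*/17, job_C:*/12}
Op 11: register job_B */18 -> active={job_B:*/18, job_C:*/12}
  job_B: interval 18, next fire after T=127 is 144
  job_C: interval 12, next fire after T=127 is 132
Earliest = 132, winner (lex tiebreak) = job_C

Answer: job_C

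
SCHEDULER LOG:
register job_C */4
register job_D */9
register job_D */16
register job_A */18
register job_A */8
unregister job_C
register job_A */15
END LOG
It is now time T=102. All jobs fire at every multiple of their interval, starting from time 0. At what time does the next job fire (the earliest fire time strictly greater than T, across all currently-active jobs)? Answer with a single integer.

Answer: 105

Derivation:
Op 1: register job_C */4 -> active={job_C:*/4}
Op 2: register job_D */9 -> active={job_C:*/4, job_D:*/9}
Op 3: register job_D */16 -> active={job_C:*/4, job_D:*/16}
Op 4: register job_A */18 -> active={job_A:*/18, job_C:*/4, job_D:*/16}
Op 5: register job_A */8 -> active={job_A:*/8, job_C:*/4, job_D:*/16}
Op 6: unregister job_C -> active={job_A:*/8, job_D:*/16}
Op 7: register job_A */15 -> active={job_A:*/15, job_D:*/16}
  job_A: interval 15, next fire after T=102 is 105
  job_D: interval 16, next fire after T=102 is 112
Earliest fire time = 105 (job job_A)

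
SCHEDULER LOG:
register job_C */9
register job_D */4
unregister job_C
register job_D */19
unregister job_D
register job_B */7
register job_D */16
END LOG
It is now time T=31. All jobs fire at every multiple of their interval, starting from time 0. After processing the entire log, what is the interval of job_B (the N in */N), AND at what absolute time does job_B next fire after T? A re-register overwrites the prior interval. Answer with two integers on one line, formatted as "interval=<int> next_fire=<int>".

Op 1: register job_C */9 -> active={job_C:*/9}
Op 2: register job_D */4 -> active={job_C:*/9, job_D:*/4}
Op 3: unregister job_C -> active={job_D:*/4}
Op 4: register job_D */19 -> active={job_D:*/19}
Op 5: unregister job_D -> active={}
Op 6: register job_B */7 -> active={job_B:*/7}
Op 7: register job_D */16 -> active={job_B:*/7, job_D:*/16}
Final interval of job_B = 7
Next fire of job_B after T=31: (31//7+1)*7 = 35

Answer: interval=7 next_fire=35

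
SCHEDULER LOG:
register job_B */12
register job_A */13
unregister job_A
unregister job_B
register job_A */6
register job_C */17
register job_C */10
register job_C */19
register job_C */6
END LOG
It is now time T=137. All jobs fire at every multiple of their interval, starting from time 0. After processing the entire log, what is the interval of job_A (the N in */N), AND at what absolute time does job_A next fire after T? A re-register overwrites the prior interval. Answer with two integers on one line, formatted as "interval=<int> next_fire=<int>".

Op 1: register job_B */12 -> active={job_B:*/12}
Op 2: register job_A */13 -> active={job_A:*/13, job_B:*/12}
Op 3: unregister job_A -> active={job_B:*/12}
Op 4: unregister job_B -> active={}
Op 5: register job_A */6 -> active={job_A:*/6}
Op 6: register job_C */17 -> active={job_A:*/6, job_C:*/17}
Op 7: register job_C */10 -> active={job_A:*/6, job_C:*/10}
Op 8: register job_C */19 -> active={job_A:*/6, job_C:*/19}
Op 9: register job_C */6 -> active={job_A:*/6, job_C:*/6}
Final interval of job_A = 6
Next fire of job_A after T=137: (137//6+1)*6 = 138

Answer: interval=6 next_fire=138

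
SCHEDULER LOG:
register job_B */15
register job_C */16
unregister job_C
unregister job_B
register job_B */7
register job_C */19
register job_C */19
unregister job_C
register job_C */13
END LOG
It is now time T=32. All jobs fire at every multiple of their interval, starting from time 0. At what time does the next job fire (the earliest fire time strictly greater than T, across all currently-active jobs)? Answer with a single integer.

Op 1: register job_B */15 -> active={job_B:*/15}
Op 2: register job_C */16 -> active={job_B:*/15, job_C:*/16}
Op 3: unregister job_C -> active={job_B:*/15}
Op 4: unregister job_B -> active={}
Op 5: register job_B */7 -> active={job_B:*/7}
Op 6: register job_C */19 -> active={job_B:*/7, job_C:*/19}
Op 7: register job_C */19 -> active={job_B:*/7, job_C:*/19}
Op 8: unregister job_C -> active={job_B:*/7}
Op 9: register job_C */13 -> active={job_B:*/7, job_C:*/13}
  job_B: interval 7, next fire after T=32 is 35
  job_C: interval 13, next fire after T=32 is 39
Earliest fire time = 35 (job job_B)

Answer: 35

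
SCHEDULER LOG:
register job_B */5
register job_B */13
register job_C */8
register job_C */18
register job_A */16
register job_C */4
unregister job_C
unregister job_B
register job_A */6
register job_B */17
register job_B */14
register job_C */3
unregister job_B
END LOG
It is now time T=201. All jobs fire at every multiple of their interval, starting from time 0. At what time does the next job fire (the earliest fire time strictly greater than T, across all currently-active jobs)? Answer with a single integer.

Op 1: register job_B */5 -> active={job_B:*/5}
Op 2: register job_B */13 -> active={job_B:*/13}
Op 3: register job_C */8 -> active={job_B:*/13, job_C:*/8}
Op 4: register job_C */18 -> active={job_B:*/13, job_C:*/18}
Op 5: register job_A */16 -> active={job_A:*/16, job_B:*/13, job_C:*/18}
Op 6: register job_C */4 -> active={job_A:*/16, job_B:*/13, job_C:*/4}
Op 7: unregister job_C -> active={job_A:*/16, job_B:*/13}
Op 8: unregister job_B -> active={job_A:*/16}
Op 9: register job_A */6 -> active={job_A:*/6}
Op 10: register job_B */17 -> active={job_A:*/6, job_B:*/17}
Op 11: register job_B */14 -> active={job_A:*/6, job_B:*/14}
Op 12: register job_C */3 -> active={job_A:*/6, job_B:*/14, job_C:*/3}
Op 13: unregister job_B -> active={job_A:*/6, job_C:*/3}
  job_A: interval 6, next fire after T=201 is 204
  job_C: interval 3, next fire after T=201 is 204
Earliest fire time = 204 (job job_A)

Answer: 204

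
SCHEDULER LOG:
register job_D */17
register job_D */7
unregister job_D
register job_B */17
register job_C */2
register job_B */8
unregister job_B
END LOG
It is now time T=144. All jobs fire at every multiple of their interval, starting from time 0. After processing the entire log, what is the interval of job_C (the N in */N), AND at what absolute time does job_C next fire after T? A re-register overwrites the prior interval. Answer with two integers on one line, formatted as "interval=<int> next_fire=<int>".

Answer: interval=2 next_fire=146

Derivation:
Op 1: register job_D */17 -> active={job_D:*/17}
Op 2: register job_D */7 -> active={job_D:*/7}
Op 3: unregister job_D -> active={}
Op 4: register job_B */17 -> active={job_B:*/17}
Op 5: register job_C */2 -> active={job_B:*/17, job_C:*/2}
Op 6: register job_B */8 -> active={job_B:*/8, job_C:*/2}
Op 7: unregister job_B -> active={job_C:*/2}
Final interval of job_C = 2
Next fire of job_C after T=144: (144//2+1)*2 = 146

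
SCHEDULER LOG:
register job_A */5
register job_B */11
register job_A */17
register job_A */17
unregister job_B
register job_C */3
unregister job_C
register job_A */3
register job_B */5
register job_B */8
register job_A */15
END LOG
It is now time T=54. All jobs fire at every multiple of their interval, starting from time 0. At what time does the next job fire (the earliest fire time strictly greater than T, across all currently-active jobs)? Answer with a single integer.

Op 1: register job_A */5 -> active={job_A:*/5}
Op 2: register job_B */11 -> active={job_A:*/5, job_B:*/11}
Op 3: register job_A */17 -> active={job_A:*/17, job_B:*/11}
Op 4: register job_A */17 -> active={job_A:*/17, job_B:*/11}
Op 5: unregister job_B -> active={job_A:*/17}
Op 6: register job_C */3 -> active={job_A:*/17, job_C:*/3}
Op 7: unregister job_C -> active={job_A:*/17}
Op 8: register job_A */3 -> active={job_A:*/3}
Op 9: register job_B */5 -> active={job_A:*/3, job_B:*/5}
Op 10: register job_B */8 -> active={job_A:*/3, job_B:*/8}
Op 11: register job_A */15 -> active={job_A:*/15, job_B:*/8}
  job_A: interval 15, next fire after T=54 is 60
  job_B: interval 8, next fire after T=54 is 56
Earliest fire time = 56 (job job_B)

Answer: 56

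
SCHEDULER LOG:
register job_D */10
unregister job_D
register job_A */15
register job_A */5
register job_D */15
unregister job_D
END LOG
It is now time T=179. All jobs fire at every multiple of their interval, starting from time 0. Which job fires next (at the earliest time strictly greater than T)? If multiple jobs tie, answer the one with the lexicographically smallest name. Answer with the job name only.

Op 1: register job_D */10 -> active={job_D:*/10}
Op 2: unregister job_D -> active={}
Op 3: register job_A */15 -> active={job_A:*/15}
Op 4: register job_A */5 -> active={job_A:*/5}
Op 5: register job_D */15 -> active={job_A:*/5, job_D:*/15}
Op 6: unregister job_D -> active={job_A:*/5}
  job_A: interval 5, next fire after T=179 is 180
Earliest = 180, winner (lex tiebreak) = job_A

Answer: job_A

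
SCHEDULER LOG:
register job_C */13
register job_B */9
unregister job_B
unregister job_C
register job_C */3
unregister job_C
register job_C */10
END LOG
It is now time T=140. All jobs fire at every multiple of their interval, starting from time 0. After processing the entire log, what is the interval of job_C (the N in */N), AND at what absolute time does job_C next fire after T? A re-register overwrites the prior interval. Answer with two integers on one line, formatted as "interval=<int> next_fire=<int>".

Op 1: register job_C */13 -> active={job_C:*/13}
Op 2: register job_B */9 -> active={job_B:*/9, job_C:*/13}
Op 3: unregister job_B -> active={job_C:*/13}
Op 4: unregister job_C -> active={}
Op 5: register job_C */3 -> active={job_C:*/3}
Op 6: unregister job_C -> active={}
Op 7: register job_C */10 -> active={job_C:*/10}
Final interval of job_C = 10
Next fire of job_C after T=140: (140//10+1)*10 = 150

Answer: interval=10 next_fire=150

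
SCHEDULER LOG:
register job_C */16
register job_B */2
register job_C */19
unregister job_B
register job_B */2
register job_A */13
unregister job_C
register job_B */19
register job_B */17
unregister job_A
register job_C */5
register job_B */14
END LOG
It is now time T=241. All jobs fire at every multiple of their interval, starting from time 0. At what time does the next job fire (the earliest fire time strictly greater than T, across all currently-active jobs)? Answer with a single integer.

Answer: 245

Derivation:
Op 1: register job_C */16 -> active={job_C:*/16}
Op 2: register job_B */2 -> active={job_B:*/2, job_C:*/16}
Op 3: register job_C */19 -> active={job_B:*/2, job_C:*/19}
Op 4: unregister job_B -> active={job_C:*/19}
Op 5: register job_B */2 -> active={job_B:*/2, job_C:*/19}
Op 6: register job_A */13 -> active={job_A:*/13, job_B:*/2, job_C:*/19}
Op 7: unregister job_C -> active={job_A:*/13, job_B:*/2}
Op 8: register job_B */19 -> active={job_A:*/13, job_B:*/19}
Op 9: register job_B */17 -> active={job_A:*/13, job_B:*/17}
Op 10: unregister job_A -> active={job_B:*/17}
Op 11: register job_C */5 -> active={job_B:*/17, job_C:*/5}
Op 12: register job_B */14 -> active={job_B:*/14, job_C:*/5}
  job_B: interval 14, next fire after T=241 is 252
  job_C: interval 5, next fire after T=241 is 245
Earliest fire time = 245 (job job_C)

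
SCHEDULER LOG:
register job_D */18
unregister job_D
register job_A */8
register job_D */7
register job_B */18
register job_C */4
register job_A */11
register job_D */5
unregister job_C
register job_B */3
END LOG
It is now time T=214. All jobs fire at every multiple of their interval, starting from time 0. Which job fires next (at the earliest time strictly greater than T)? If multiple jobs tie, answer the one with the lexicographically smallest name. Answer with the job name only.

Answer: job_D

Derivation:
Op 1: register job_D */18 -> active={job_D:*/18}
Op 2: unregister job_D -> active={}
Op 3: register job_A */8 -> active={job_A:*/8}
Op 4: register job_D */7 -> active={job_A:*/8, job_D:*/7}
Op 5: register job_B */18 -> active={job_A:*/8, job_B:*/18, job_D:*/7}
Op 6: register job_C */4 -> active={job_A:*/8, job_B:*/18, job_C:*/4, job_D:*/7}
Op 7: register job_A */11 -> active={job_A:*/11, job_B:*/18, job_C:*/4, job_D:*/7}
Op 8: register job_D */5 -> active={job_A:*/11, job_B:*/18, job_C:*/4, job_D:*/5}
Op 9: unregister job_C -> active={job_A:*/11, job_B:*/18, job_D:*/5}
Op 10: register job_B */3 -> active={job_A:*/11, job_B:*/3, job_D:*/5}
  job_A: interval 11, next fire after T=214 is 220
  job_B: interval 3, next fire after T=214 is 216
  job_D: interval 5, next fire after T=214 is 215
Earliest = 215, winner (lex tiebreak) = job_D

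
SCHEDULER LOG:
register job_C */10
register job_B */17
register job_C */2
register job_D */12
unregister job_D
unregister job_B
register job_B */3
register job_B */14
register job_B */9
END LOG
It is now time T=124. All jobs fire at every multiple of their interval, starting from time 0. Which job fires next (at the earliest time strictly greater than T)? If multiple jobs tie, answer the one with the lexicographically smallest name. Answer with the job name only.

Op 1: register job_C */10 -> active={job_C:*/10}
Op 2: register job_B */17 -> active={job_B:*/17, job_C:*/10}
Op 3: register job_C */2 -> active={job_B:*/17, job_C:*/2}
Op 4: register job_D */12 -> active={job_B:*/17, job_C:*/2, job_D:*/12}
Op 5: unregister job_D -> active={job_B:*/17, job_C:*/2}
Op 6: unregister job_B -> active={job_C:*/2}
Op 7: register job_B */3 -> active={job_B:*/3, job_C:*/2}
Op 8: register job_B */14 -> active={job_B:*/14, job_C:*/2}
Op 9: register job_B */9 -> active={job_B:*/9, job_C:*/2}
  job_B: interval 9, next fire after T=124 is 126
  job_C: interval 2, next fire after T=124 is 126
Earliest = 126, winner (lex tiebreak) = job_B

Answer: job_B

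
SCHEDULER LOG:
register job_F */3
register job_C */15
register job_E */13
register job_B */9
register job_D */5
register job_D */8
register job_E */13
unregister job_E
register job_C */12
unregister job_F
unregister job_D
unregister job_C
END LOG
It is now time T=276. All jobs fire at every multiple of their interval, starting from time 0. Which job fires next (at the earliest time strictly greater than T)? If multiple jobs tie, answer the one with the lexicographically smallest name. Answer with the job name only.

Op 1: register job_F */3 -> active={job_F:*/3}
Op 2: register job_C */15 -> active={job_C:*/15, job_F:*/3}
Op 3: register job_E */13 -> active={job_C:*/15, job_E:*/13, job_F:*/3}
Op 4: register job_B */9 -> active={job_B:*/9, job_C:*/15, job_E:*/13, job_F:*/3}
Op 5: register job_D */5 -> active={job_B:*/9, job_C:*/15, job_D:*/5, job_E:*/13, job_F:*/3}
Op 6: register job_D */8 -> active={job_B:*/9, job_C:*/15, job_D:*/8, job_E:*/13, job_F:*/3}
Op 7: register job_E */13 -> active={job_B:*/9, job_C:*/15, job_D:*/8, job_E:*/13, job_F:*/3}
Op 8: unregister job_E -> active={job_B:*/9, job_C:*/15, job_D:*/8, job_F:*/3}
Op 9: register job_C */12 -> active={job_B:*/9, job_C:*/12, job_D:*/8, job_F:*/3}
Op 10: unregister job_F -> active={job_B:*/9, job_C:*/12, job_D:*/8}
Op 11: unregister job_D -> active={job_B:*/9, job_C:*/12}
Op 12: unregister job_C -> active={job_B:*/9}
  job_B: interval 9, next fire after T=276 is 279
Earliest = 279, winner (lex tiebreak) = job_B

Answer: job_B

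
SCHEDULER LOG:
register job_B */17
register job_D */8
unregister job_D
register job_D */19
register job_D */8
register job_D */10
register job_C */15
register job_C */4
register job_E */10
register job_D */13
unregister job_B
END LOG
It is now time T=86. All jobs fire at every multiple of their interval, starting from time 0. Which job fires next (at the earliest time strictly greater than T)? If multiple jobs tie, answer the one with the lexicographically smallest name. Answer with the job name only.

Op 1: register job_B */17 -> active={job_B:*/17}
Op 2: register job_D */8 -> active={job_B:*/17, job_D:*/8}
Op 3: unregister job_D -> active={job_B:*/17}
Op 4: register job_D */19 -> active={job_B:*/17, job_D:*/19}
Op 5: register job_D */8 -> active={job_B:*/17, job_D:*/8}
Op 6: register job_D */10 -> active={job_B:*/17, job_D:*/10}
Op 7: register job_C */15 -> active={job_B:*/17, job_C:*/15, job_D:*/10}
Op 8: register job_C */4 -> active={job_B:*/17, job_C:*/4, job_D:*/10}
Op 9: register job_E */10 -> active={job_B:*/17, job_C:*/4, job_D:*/10, job_E:*/10}
Op 10: register job_D */13 -> active={job_B:*/17, job_C:*/4, job_D:*/13, job_E:*/10}
Op 11: unregister job_B -> active={job_C:*/4, job_D:*/13, job_E:*/10}
  job_C: interval 4, next fire after T=86 is 88
  job_D: interval 13, next fire after T=86 is 91
  job_E: interval 10, next fire after T=86 is 90
Earliest = 88, winner (lex tiebreak) = job_C

Answer: job_C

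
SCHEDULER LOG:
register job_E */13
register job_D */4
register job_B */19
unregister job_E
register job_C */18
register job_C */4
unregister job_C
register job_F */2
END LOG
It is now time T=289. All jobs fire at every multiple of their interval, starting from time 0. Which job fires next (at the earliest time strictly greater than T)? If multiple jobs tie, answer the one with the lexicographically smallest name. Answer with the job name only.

Op 1: register job_E */13 -> active={job_E:*/13}
Op 2: register job_D */4 -> active={job_D:*/4, job_E:*/13}
Op 3: register job_B */19 -> active={job_B:*/19, job_D:*/4, job_E:*/13}
Op 4: unregister job_E -> active={job_B:*/19, job_D:*/4}
Op 5: register job_C */18 -> active={job_B:*/19, job_C:*/18, job_D:*/4}
Op 6: register job_C */4 -> active={job_B:*/19, job_C:*/4, job_D:*/4}
Op 7: unregister job_C -> active={job_B:*/19, job_D:*/4}
Op 8: register job_F */2 -> active={job_B:*/19, job_D:*/4, job_F:*/2}
  job_B: interval 19, next fire after T=289 is 304
  job_D: interval 4, next fire after T=289 is 292
  job_F: interval 2, next fire after T=289 is 290
Earliest = 290, winner (lex tiebreak) = job_F

Answer: job_F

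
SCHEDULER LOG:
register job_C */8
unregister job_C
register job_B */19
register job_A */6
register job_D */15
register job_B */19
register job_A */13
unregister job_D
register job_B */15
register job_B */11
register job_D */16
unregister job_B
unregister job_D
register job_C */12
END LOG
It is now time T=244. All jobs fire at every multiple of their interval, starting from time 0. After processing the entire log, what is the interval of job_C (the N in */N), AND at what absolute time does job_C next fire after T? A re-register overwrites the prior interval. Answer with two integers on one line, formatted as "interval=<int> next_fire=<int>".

Op 1: register job_C */8 -> active={job_C:*/8}
Op 2: unregister job_C -> active={}
Op 3: register job_B */19 -> active={job_B:*/19}
Op 4: register job_A */6 -> active={job_A:*/6, job_B:*/19}
Op 5: register job_D */15 -> active={job_A:*/6, job_B:*/19, job_D:*/15}
Op 6: register job_B */19 -> active={job_A:*/6, job_B:*/19, job_D:*/15}
Op 7: register job_A */13 -> active={job_A:*/13, job_B:*/19, job_D:*/15}
Op 8: unregister job_D -> active={job_A:*/13, job_B:*/19}
Op 9: register job_B */15 -> active={job_A:*/13, job_B:*/15}
Op 10: register job_B */11 -> active={job_A:*/13, job_B:*/11}
Op 11: register job_D */16 -> active={job_A:*/13, job_B:*/11, job_D:*/16}
Op 12: unregister job_B -> active={job_A:*/13, job_D:*/16}
Op 13: unregister job_D -> active={job_A:*/13}
Op 14: register job_C */12 -> active={job_A:*/13, job_C:*/12}
Final interval of job_C = 12
Next fire of job_C after T=244: (244//12+1)*12 = 252

Answer: interval=12 next_fire=252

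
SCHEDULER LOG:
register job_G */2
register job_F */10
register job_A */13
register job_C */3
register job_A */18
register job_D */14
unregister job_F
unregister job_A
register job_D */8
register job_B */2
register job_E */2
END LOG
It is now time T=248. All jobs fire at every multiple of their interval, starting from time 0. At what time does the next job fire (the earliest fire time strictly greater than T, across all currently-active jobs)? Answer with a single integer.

Answer: 249

Derivation:
Op 1: register job_G */2 -> active={job_G:*/2}
Op 2: register job_F */10 -> active={job_F:*/10, job_G:*/2}
Op 3: register job_A */13 -> active={job_A:*/13, job_F:*/10, job_G:*/2}
Op 4: register job_C */3 -> active={job_A:*/13, job_C:*/3, job_F:*/10, job_G:*/2}
Op 5: register job_A */18 -> active={job_A:*/18, job_C:*/3, job_F:*/10, job_G:*/2}
Op 6: register job_D */14 -> active={job_A:*/18, job_C:*/3, job_D:*/14, job_F:*/10, job_G:*/2}
Op 7: unregister job_F -> active={job_A:*/18, job_C:*/3, job_D:*/14, job_G:*/2}
Op 8: unregister job_A -> active={job_C:*/3, job_D:*/14, job_G:*/2}
Op 9: register job_D */8 -> active={job_C:*/3, job_D:*/8, job_G:*/2}
Op 10: register job_B */2 -> active={job_B:*/2, job_C:*/3, job_D:*/8, job_G:*/2}
Op 11: register job_E */2 -> active={job_B:*/2, job_C:*/3, job_D:*/8, job_E:*/2, job_G:*/2}
  job_B: interval 2, next fire after T=248 is 250
  job_C: interval 3, next fire after T=248 is 249
  job_D: interval 8, next fire after T=248 is 256
  job_E: interval 2, next fire after T=248 is 250
  job_G: interval 2, next fire after T=248 is 250
Earliest fire time = 249 (job job_C)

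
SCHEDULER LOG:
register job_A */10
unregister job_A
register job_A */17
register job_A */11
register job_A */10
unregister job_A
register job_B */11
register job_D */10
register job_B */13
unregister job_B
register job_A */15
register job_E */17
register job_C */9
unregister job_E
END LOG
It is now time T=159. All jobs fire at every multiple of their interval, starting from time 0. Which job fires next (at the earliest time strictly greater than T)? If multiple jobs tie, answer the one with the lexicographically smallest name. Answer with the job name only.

Answer: job_D

Derivation:
Op 1: register job_A */10 -> active={job_A:*/10}
Op 2: unregister job_A -> active={}
Op 3: register job_A */17 -> active={job_A:*/17}
Op 4: register job_A */11 -> active={job_A:*/11}
Op 5: register job_A */10 -> active={job_A:*/10}
Op 6: unregister job_A -> active={}
Op 7: register job_B */11 -> active={job_B:*/11}
Op 8: register job_D */10 -> active={job_B:*/11, job_D:*/10}
Op 9: register job_B */13 -> active={job_B:*/13, job_D:*/10}
Op 10: unregister job_B -> active={job_D:*/10}
Op 11: register job_A */15 -> active={job_A:*/15, job_D:*/10}
Op 12: register job_E */17 -> active={job_A:*/15, job_D:*/10, job_E:*/17}
Op 13: register job_C */9 -> active={job_A:*/15, job_C:*/9, job_D:*/10, job_E:*/17}
Op 14: unregister job_E -> active={job_A:*/15, job_C:*/9, job_D:*/10}
  job_A: interval 15, next fire after T=159 is 165
  job_C: interval 9, next fire after T=159 is 162
  job_D: interval 10, next fire after T=159 is 160
Earliest = 160, winner (lex tiebreak) = job_D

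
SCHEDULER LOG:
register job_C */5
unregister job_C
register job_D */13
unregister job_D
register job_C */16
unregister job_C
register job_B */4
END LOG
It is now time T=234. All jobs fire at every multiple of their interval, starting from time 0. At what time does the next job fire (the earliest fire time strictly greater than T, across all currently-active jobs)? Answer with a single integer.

Answer: 236

Derivation:
Op 1: register job_C */5 -> active={job_C:*/5}
Op 2: unregister job_C -> active={}
Op 3: register job_D */13 -> active={job_D:*/13}
Op 4: unregister job_D -> active={}
Op 5: register job_C */16 -> active={job_C:*/16}
Op 6: unregister job_C -> active={}
Op 7: register job_B */4 -> active={job_B:*/4}
  job_B: interval 4, next fire after T=234 is 236
Earliest fire time = 236 (job job_B)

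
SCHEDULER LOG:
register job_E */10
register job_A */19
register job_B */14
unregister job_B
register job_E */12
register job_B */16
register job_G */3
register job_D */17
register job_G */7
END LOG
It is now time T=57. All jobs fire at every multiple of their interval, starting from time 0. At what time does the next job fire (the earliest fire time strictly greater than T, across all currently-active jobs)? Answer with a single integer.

Answer: 60

Derivation:
Op 1: register job_E */10 -> active={job_E:*/10}
Op 2: register job_A */19 -> active={job_A:*/19, job_E:*/10}
Op 3: register job_B */14 -> active={job_A:*/19, job_B:*/14, job_E:*/10}
Op 4: unregister job_B -> active={job_A:*/19, job_E:*/10}
Op 5: register job_E */12 -> active={job_A:*/19, job_E:*/12}
Op 6: register job_B */16 -> active={job_A:*/19, job_B:*/16, job_E:*/12}
Op 7: register job_G */3 -> active={job_A:*/19, job_B:*/16, job_E:*/12, job_G:*/3}
Op 8: register job_D */17 -> active={job_A:*/19, job_B:*/16, job_D:*/17, job_E:*/12, job_G:*/3}
Op 9: register job_G */7 -> active={job_A:*/19, job_B:*/16, job_D:*/17, job_E:*/12, job_G:*/7}
  job_A: interval 19, next fire after T=57 is 76
  job_B: interval 16, next fire after T=57 is 64
  job_D: interval 17, next fire after T=57 is 68
  job_E: interval 12, next fire after T=57 is 60
  job_G: interval 7, next fire after T=57 is 63
Earliest fire time = 60 (job job_E)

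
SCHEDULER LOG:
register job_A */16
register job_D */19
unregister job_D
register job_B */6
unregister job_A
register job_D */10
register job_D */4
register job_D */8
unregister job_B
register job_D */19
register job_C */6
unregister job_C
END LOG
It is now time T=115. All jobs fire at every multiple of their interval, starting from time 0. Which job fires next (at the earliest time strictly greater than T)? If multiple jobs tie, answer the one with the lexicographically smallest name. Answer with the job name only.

Answer: job_D

Derivation:
Op 1: register job_A */16 -> active={job_A:*/16}
Op 2: register job_D */19 -> active={job_A:*/16, job_D:*/19}
Op 3: unregister job_D -> active={job_A:*/16}
Op 4: register job_B */6 -> active={job_A:*/16, job_B:*/6}
Op 5: unregister job_A -> active={job_B:*/6}
Op 6: register job_D */10 -> active={job_B:*/6, job_D:*/10}
Op 7: register job_D */4 -> active={job_B:*/6, job_D:*/4}
Op 8: register job_D */8 -> active={job_B:*/6, job_D:*/8}
Op 9: unregister job_B -> active={job_D:*/8}
Op 10: register job_D */19 -> active={job_D:*/19}
Op 11: register job_C */6 -> active={job_C:*/6, job_D:*/19}
Op 12: unregister job_C -> active={job_D:*/19}
  job_D: interval 19, next fire after T=115 is 133
Earliest = 133, winner (lex tiebreak) = job_D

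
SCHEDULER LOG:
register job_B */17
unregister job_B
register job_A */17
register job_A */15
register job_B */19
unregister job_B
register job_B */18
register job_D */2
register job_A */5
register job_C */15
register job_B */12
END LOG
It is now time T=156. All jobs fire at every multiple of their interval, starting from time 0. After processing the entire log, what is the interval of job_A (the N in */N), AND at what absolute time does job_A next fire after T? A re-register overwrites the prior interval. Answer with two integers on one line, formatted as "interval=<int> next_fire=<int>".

Answer: interval=5 next_fire=160

Derivation:
Op 1: register job_B */17 -> active={job_B:*/17}
Op 2: unregister job_B -> active={}
Op 3: register job_A */17 -> active={job_A:*/17}
Op 4: register job_A */15 -> active={job_A:*/15}
Op 5: register job_B */19 -> active={job_A:*/15, job_B:*/19}
Op 6: unregister job_B -> active={job_A:*/15}
Op 7: register job_B */18 -> active={job_A:*/15, job_B:*/18}
Op 8: register job_D */2 -> active={job_A:*/15, job_B:*/18, job_D:*/2}
Op 9: register job_A */5 -> active={job_A:*/5, job_B:*/18, job_D:*/2}
Op 10: register job_C */15 -> active={job_A:*/5, job_B:*/18, job_C:*/15, job_D:*/2}
Op 11: register job_B */12 -> active={job_A:*/5, job_B:*/12, job_C:*/15, job_D:*/2}
Final interval of job_A = 5
Next fire of job_A after T=156: (156//5+1)*5 = 160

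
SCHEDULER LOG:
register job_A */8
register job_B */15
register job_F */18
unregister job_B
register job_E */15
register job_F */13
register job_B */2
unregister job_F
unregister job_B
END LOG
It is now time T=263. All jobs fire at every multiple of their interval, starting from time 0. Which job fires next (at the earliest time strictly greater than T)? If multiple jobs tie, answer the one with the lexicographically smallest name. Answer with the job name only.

Answer: job_A

Derivation:
Op 1: register job_A */8 -> active={job_A:*/8}
Op 2: register job_B */15 -> active={job_A:*/8, job_B:*/15}
Op 3: register job_F */18 -> active={job_A:*/8, job_B:*/15, job_F:*/18}
Op 4: unregister job_B -> active={job_A:*/8, job_F:*/18}
Op 5: register job_E */15 -> active={job_A:*/8, job_E:*/15, job_F:*/18}
Op 6: register job_F */13 -> active={job_A:*/8, job_E:*/15, job_F:*/13}
Op 7: register job_B */2 -> active={job_A:*/8, job_B:*/2, job_E:*/15, job_F:*/13}
Op 8: unregister job_F -> active={job_A:*/8, job_B:*/2, job_E:*/15}
Op 9: unregister job_B -> active={job_A:*/8, job_E:*/15}
  job_A: interval 8, next fire after T=263 is 264
  job_E: interval 15, next fire after T=263 is 270
Earliest = 264, winner (lex tiebreak) = job_A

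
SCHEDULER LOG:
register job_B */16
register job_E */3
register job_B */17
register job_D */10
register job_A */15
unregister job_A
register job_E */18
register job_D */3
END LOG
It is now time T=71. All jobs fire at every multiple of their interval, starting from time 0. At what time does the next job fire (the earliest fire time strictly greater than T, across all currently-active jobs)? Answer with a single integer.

Answer: 72

Derivation:
Op 1: register job_B */16 -> active={job_B:*/16}
Op 2: register job_E */3 -> active={job_B:*/16, job_E:*/3}
Op 3: register job_B */17 -> active={job_B:*/17, job_E:*/3}
Op 4: register job_D */10 -> active={job_B:*/17, job_D:*/10, job_E:*/3}
Op 5: register job_A */15 -> active={job_A:*/15, job_B:*/17, job_D:*/10, job_E:*/3}
Op 6: unregister job_A -> active={job_B:*/17, job_D:*/10, job_E:*/3}
Op 7: register job_E */18 -> active={job_B:*/17, job_D:*/10, job_E:*/18}
Op 8: register job_D */3 -> active={job_B:*/17, job_D:*/3, job_E:*/18}
  job_B: interval 17, next fire after T=71 is 85
  job_D: interval 3, next fire after T=71 is 72
  job_E: interval 18, next fire after T=71 is 72
Earliest fire time = 72 (job job_D)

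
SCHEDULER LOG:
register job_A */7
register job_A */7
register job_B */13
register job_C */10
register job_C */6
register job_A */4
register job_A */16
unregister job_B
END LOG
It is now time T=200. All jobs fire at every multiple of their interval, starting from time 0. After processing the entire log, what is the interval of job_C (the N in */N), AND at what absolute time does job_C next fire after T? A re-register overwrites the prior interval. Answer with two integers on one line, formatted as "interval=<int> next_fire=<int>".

Answer: interval=6 next_fire=204

Derivation:
Op 1: register job_A */7 -> active={job_A:*/7}
Op 2: register job_A */7 -> active={job_A:*/7}
Op 3: register job_B */13 -> active={job_A:*/7, job_B:*/13}
Op 4: register job_C */10 -> active={job_A:*/7, job_B:*/13, job_C:*/10}
Op 5: register job_C */6 -> active={job_A:*/7, job_B:*/13, job_C:*/6}
Op 6: register job_A */4 -> active={job_A:*/4, job_B:*/13, job_C:*/6}
Op 7: register job_A */16 -> active={job_A:*/16, job_B:*/13, job_C:*/6}
Op 8: unregister job_B -> active={job_A:*/16, job_C:*/6}
Final interval of job_C = 6
Next fire of job_C after T=200: (200//6+1)*6 = 204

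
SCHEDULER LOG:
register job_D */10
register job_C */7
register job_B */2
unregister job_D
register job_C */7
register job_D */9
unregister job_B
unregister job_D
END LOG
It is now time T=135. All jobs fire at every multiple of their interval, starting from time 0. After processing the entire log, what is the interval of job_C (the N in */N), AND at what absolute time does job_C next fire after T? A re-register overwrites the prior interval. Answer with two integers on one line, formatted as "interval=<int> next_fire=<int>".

Op 1: register job_D */10 -> active={job_D:*/10}
Op 2: register job_C */7 -> active={job_C:*/7, job_D:*/10}
Op 3: register job_B */2 -> active={job_B:*/2, job_C:*/7, job_D:*/10}
Op 4: unregister job_D -> active={job_B:*/2, job_C:*/7}
Op 5: register job_C */7 -> active={job_B:*/2, job_C:*/7}
Op 6: register job_D */9 -> active={job_B:*/2, job_C:*/7, job_D:*/9}
Op 7: unregister job_B -> active={job_C:*/7, job_D:*/9}
Op 8: unregister job_D -> active={job_C:*/7}
Final interval of job_C = 7
Next fire of job_C after T=135: (135//7+1)*7 = 140

Answer: interval=7 next_fire=140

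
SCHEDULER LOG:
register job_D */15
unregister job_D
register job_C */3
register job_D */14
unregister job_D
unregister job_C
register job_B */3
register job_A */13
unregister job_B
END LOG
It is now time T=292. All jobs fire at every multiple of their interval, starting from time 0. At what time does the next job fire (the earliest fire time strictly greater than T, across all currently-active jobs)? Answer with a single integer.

Answer: 299

Derivation:
Op 1: register job_D */15 -> active={job_D:*/15}
Op 2: unregister job_D -> active={}
Op 3: register job_C */3 -> active={job_C:*/3}
Op 4: register job_D */14 -> active={job_C:*/3, job_D:*/14}
Op 5: unregister job_D -> active={job_C:*/3}
Op 6: unregister job_C -> active={}
Op 7: register job_B */3 -> active={job_B:*/3}
Op 8: register job_A */13 -> active={job_A:*/13, job_B:*/3}
Op 9: unregister job_B -> active={job_A:*/13}
  job_A: interval 13, next fire after T=292 is 299
Earliest fire time = 299 (job job_A)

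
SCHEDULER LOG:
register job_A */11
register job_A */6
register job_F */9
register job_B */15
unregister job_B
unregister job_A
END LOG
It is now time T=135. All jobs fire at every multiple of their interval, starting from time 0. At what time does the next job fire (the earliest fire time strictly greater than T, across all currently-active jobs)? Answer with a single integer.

Op 1: register job_A */11 -> active={job_A:*/11}
Op 2: register job_A */6 -> active={job_A:*/6}
Op 3: register job_F */9 -> active={job_A:*/6, job_F:*/9}
Op 4: register job_B */15 -> active={job_A:*/6, job_B:*/15, job_F:*/9}
Op 5: unregister job_B -> active={job_A:*/6, job_F:*/9}
Op 6: unregister job_A -> active={job_F:*/9}
  job_F: interval 9, next fire after T=135 is 144
Earliest fire time = 144 (job job_F)

Answer: 144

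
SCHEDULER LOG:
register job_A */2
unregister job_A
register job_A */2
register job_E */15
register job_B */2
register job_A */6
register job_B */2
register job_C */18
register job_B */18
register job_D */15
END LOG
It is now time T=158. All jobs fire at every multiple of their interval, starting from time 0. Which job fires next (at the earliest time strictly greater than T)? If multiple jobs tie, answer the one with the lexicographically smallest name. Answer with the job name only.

Op 1: register job_A */2 -> active={job_A:*/2}
Op 2: unregister job_A -> active={}
Op 3: register job_A */2 -> active={job_A:*/2}
Op 4: register job_E */15 -> active={job_A:*/2, job_E:*/15}
Op 5: register job_B */2 -> active={job_A:*/2, job_B:*/2, job_E:*/15}
Op 6: register job_A */6 -> active={job_A:*/6, job_B:*/2, job_E:*/15}
Op 7: register job_B */2 -> active={job_A:*/6, job_B:*/2, job_E:*/15}
Op 8: register job_C */18 -> active={job_A:*/6, job_B:*/2, job_C:*/18, job_E:*/15}
Op 9: register job_B */18 -> active={job_A:*/6, job_B:*/18, job_C:*/18, job_E:*/15}
Op 10: register job_D */15 -> active={job_A:*/6, job_B:*/18, job_C:*/18, job_D:*/15, job_E:*/15}
  job_A: interval 6, next fire after T=158 is 162
  job_B: interval 18, next fire after T=158 is 162
  job_C: interval 18, next fire after T=158 is 162
  job_D: interval 15, next fire after T=158 is 165
  job_E: interval 15, next fire after T=158 is 165
Earliest = 162, winner (lex tiebreak) = job_A

Answer: job_A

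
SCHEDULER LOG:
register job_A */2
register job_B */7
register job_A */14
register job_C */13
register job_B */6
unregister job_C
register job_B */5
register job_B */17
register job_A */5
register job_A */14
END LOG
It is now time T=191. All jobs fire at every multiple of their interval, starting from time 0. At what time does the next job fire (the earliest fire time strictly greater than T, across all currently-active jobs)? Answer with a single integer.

Answer: 196

Derivation:
Op 1: register job_A */2 -> active={job_A:*/2}
Op 2: register job_B */7 -> active={job_A:*/2, job_B:*/7}
Op 3: register job_A */14 -> active={job_A:*/14, job_B:*/7}
Op 4: register job_C */13 -> active={job_A:*/14, job_B:*/7, job_C:*/13}
Op 5: register job_B */6 -> active={job_A:*/14, job_B:*/6, job_C:*/13}
Op 6: unregister job_C -> active={job_A:*/14, job_B:*/6}
Op 7: register job_B */5 -> active={job_A:*/14, job_B:*/5}
Op 8: register job_B */17 -> active={job_A:*/14, job_B:*/17}
Op 9: register job_A */5 -> active={job_A:*/5, job_B:*/17}
Op 10: register job_A */14 -> active={job_A:*/14, job_B:*/17}
  job_A: interval 14, next fire after T=191 is 196
  job_B: interval 17, next fire after T=191 is 204
Earliest fire time = 196 (job job_A)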